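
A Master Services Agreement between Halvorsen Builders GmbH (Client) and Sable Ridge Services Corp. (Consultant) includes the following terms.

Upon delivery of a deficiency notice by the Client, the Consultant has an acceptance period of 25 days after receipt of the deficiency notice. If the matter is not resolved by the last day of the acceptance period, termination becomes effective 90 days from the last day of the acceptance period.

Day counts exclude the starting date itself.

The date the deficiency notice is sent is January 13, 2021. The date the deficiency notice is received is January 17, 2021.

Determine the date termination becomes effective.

May 12, 2021

Adding 25 calendar days to January 17, 2021 gives February 11, 2021, which is the last day of the acceptance period.
The date termination becomes effective: February 11, 2021 + 90 days = May 12, 2021.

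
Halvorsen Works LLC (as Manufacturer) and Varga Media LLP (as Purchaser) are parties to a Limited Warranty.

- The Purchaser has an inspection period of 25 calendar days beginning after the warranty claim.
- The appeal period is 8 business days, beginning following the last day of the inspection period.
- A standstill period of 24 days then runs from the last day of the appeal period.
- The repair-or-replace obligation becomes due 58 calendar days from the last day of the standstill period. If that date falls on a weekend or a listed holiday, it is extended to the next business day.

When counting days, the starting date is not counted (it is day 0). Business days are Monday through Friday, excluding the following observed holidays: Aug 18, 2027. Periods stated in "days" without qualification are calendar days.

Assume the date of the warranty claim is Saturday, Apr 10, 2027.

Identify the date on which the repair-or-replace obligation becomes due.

Aug 9, 2027

The last day of the inspection period: Apr 10, 2027 + 25 days = May 5, 2027.
The last day of the appeal period: counting 8 business days from Wednesday, May 5, 2027 (May 6, May 7, May 10, May 11, May 12, May 13, May 14, May 17, skipping weekends) reaches Monday, May 17, 2027.
The last day of the standstill period: May 17, 2027 + 24 days = Jun 10, 2027.
Adding 58 calendar days to Jun 10, 2027 gives Aug 7, 2027, which is the date on which the repair-or-replace obligation becomes due. That falls on a Saturday, so it rolls to the next business day, Monday, Aug 9, 2027.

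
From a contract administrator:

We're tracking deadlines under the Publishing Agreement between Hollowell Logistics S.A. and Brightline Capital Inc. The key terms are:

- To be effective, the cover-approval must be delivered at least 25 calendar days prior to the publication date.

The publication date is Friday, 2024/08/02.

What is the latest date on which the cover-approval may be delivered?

2024/08/02 minus 25 days is 2024/07/08.

2024/07/08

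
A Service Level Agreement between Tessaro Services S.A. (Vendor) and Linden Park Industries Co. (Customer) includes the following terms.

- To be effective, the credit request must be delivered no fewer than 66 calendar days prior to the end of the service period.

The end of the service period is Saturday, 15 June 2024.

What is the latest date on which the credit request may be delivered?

10 April 2024

15 June 2024 minus 66 days is 10 April 2024.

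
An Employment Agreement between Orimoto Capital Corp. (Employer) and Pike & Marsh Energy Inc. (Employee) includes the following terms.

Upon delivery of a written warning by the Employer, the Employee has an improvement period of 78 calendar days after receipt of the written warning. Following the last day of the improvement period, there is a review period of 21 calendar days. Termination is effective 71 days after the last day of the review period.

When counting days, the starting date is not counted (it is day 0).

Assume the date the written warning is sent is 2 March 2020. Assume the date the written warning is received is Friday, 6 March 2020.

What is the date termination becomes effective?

23 August 2020

The last day of the improvement period: 78 calendar days after 6 March 2020 is 23 May 2020.
The last day of the review period: 23 May 2020 + 21 days = 13 June 2020.
Adding 71 calendar days to 13 June 2020 gives 23 August 2020, which is the date termination becomes effective.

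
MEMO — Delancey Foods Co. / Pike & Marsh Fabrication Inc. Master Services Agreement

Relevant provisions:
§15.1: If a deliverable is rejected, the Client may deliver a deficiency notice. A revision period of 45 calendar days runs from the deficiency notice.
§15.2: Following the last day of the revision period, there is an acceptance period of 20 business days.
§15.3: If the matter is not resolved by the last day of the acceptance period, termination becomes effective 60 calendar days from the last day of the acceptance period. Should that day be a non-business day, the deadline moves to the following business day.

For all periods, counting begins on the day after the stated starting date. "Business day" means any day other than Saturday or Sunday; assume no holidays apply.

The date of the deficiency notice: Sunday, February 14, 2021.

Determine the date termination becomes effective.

Adding 45 calendar days to February 14, 2021 gives March 31, 2021, which is the last day of the revision period.
The last day of the acceptance period: counting 20 business days from Wednesday, March 31, 2021 (Apr 1, Apr 2, Apr 5, Apr 6, …, Apr 26, Apr 27, Apr 28, skipping weekends) reaches Wednesday, April 28, 2021.
The date termination becomes effective: 60 calendar days after April 28, 2021 is June 27, 2021. That falls on a Sunday, so it rolls to the next business day, Monday, June 28, 2021.

June 28, 2021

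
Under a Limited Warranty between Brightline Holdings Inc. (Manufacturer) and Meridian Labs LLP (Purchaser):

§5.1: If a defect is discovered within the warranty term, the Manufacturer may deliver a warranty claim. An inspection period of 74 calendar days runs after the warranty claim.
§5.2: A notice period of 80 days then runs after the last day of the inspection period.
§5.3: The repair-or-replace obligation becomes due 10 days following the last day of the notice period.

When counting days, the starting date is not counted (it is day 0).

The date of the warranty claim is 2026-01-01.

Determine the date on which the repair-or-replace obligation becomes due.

Adding 74 calendar days to 2026-01-01 gives 2026-03-16, which is the last day of the inspection period.
The last day of the notice period: 2026-03-16 + 80 days = 2026-06-04.
The date on which the repair-or-replace obligation becomes due: 2026-06-04 + 10 days = 2026-06-14.

2026-06-14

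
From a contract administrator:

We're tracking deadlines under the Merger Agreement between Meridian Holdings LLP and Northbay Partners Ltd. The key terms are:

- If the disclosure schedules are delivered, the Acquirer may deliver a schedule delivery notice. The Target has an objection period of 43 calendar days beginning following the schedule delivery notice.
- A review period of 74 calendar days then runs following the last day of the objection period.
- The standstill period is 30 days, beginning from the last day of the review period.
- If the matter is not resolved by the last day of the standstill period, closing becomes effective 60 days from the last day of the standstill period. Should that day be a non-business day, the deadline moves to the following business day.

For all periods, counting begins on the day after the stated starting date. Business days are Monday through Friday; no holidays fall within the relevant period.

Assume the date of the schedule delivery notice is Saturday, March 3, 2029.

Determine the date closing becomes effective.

The last day of the objection period: 43 calendar days after March 3, 2029 is April 15, 2029.
Adding 74 calendar days to April 15, 2029 gives June 28, 2029, which is the last day of the review period.
Adding 30 calendar days to June 28, 2029 gives July 28, 2029, which is the last day of the standstill period.
Adding 60 calendar days to July 28, 2029 gives September 26, 2029, which is the date closing becomes effective. September 26, 2029 is a Wednesday, so no roll-forward applies.

September 26, 2029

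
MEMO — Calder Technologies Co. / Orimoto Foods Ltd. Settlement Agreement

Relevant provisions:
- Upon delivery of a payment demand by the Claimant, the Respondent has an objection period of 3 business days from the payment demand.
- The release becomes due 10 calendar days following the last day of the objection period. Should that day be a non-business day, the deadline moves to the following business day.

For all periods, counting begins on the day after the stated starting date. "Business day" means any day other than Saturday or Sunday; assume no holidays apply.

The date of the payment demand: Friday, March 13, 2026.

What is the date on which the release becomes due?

From Friday, March 13, 2026, 3 business days (Mar 16, Mar 17, Mar 18, skipping weekends) brings us to Wednesday, March 18, 2026, which is the last day of the objection period.
The date on which the release becomes due: March 18, 2026 + 10 days = March 28, 2026. That falls on a Saturday, so it rolls to the next business day, Monday, March 30, 2026.

March 30, 2026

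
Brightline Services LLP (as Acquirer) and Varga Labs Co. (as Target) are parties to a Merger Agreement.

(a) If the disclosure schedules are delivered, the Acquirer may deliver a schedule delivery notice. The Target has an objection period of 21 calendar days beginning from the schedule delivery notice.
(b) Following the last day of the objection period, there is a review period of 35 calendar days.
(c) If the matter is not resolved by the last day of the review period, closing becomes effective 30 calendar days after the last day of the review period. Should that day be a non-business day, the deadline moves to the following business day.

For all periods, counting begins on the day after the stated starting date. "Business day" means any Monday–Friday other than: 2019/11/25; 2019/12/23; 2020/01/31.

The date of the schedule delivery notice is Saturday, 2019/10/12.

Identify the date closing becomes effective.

The last day of the objection period: 2019/10/12 + 21 days = 2019/11/02.
The last day of the review period: 35 calendar days after 2019/11/02 is 2019/12/07.
Adding 30 calendar days to 2019/12/07 gives 2020/01/06, which is the date closing becomes effective. 2020/01/06 is a Monday and is not a listed holiday, so no roll-forward applies.

2020/01/06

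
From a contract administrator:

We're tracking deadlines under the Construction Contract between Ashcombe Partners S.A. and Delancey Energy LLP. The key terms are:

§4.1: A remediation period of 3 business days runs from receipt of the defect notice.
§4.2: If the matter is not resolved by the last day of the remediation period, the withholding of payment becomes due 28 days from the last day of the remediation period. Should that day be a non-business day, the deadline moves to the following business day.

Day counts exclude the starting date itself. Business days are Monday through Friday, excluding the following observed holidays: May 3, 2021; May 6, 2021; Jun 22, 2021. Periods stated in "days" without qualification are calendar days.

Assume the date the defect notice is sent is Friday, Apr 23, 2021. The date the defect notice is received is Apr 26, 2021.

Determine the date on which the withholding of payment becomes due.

May 27, 2021

From Monday, Apr 26, 2021, 3 business days (Apr 27, Apr 28, Apr 29, skipping weekends) brings us to Thursday, Apr 29, 2021, which is the last day of the remediation period.
The date on which the withholding of payment becomes due: 28 calendar days after Apr 29, 2021 is May 27, 2021. May 27, 2021 is a Thursday and is not a listed holiday, so no roll-forward applies.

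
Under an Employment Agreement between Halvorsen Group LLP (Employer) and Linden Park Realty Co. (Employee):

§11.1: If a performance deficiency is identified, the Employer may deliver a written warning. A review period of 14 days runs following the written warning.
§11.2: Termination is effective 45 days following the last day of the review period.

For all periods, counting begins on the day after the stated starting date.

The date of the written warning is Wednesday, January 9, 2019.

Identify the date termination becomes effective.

March 9, 2019

The last day of the review period: January 9, 2019 + 14 days = January 23, 2019.
The date termination becomes effective: January 23, 2019 + 45 days = March 9, 2019.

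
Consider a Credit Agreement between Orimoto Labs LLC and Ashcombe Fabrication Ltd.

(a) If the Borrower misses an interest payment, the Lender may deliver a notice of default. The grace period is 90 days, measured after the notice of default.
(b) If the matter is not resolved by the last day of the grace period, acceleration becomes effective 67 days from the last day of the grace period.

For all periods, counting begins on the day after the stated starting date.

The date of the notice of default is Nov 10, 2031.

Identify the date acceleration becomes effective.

Adding 90 calendar days to Nov 10, 2031 gives Feb 8, 2032, which is the last day of the grace period.
Adding 67 calendar days to Feb 8, 2032 gives Apr 15, 2032, which is the date acceleration becomes effective.

Apr 15, 2032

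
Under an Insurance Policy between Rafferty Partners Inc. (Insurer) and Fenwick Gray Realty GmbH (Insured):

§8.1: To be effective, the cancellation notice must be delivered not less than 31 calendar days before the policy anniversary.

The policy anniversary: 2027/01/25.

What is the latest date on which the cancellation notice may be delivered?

Counting back 31 calendar days from 2027/01/25 gives 2026/12/25.

2026/12/25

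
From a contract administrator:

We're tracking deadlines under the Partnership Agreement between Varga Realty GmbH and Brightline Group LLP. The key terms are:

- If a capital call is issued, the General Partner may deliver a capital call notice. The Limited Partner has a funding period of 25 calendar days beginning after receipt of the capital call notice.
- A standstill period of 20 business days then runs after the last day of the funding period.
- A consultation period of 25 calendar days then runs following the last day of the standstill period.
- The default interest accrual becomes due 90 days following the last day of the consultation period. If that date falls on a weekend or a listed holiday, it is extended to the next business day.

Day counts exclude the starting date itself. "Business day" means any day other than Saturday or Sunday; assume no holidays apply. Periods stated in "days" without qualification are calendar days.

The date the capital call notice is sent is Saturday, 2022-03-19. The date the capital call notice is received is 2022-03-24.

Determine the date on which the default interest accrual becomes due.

Adding 25 calendar days to 2022-03-24 gives 2022-04-18, which is the last day of the funding period.
The last day of the standstill period: counting 20 business days from Monday, 2022-04-18 (Apr 19, Apr 20, Apr 21, Apr 22, …, May 12, May 13, May 16, skipping weekends) reaches Monday, 2022-05-16.
The last day of the consultation period: 2022-05-16 + 25 days = 2022-06-10.
The date on which the default interest accrual becomes due: 2022-06-10 + 90 days = 2022-09-08. 2022-09-08 is a Thursday, so no roll-forward applies.

2022-09-08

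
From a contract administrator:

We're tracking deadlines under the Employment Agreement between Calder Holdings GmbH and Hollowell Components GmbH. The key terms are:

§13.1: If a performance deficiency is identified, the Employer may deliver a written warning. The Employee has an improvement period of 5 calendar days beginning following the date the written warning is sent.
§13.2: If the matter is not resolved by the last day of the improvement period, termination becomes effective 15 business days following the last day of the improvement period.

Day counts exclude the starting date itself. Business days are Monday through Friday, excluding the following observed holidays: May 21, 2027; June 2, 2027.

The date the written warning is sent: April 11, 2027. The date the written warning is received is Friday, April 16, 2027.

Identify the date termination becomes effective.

The last day of the improvement period: 5 calendar days after April 11, 2027 is April 16, 2027.
From Friday, April 16, 2027, 15 business days (Apr 19, Apr 20, Apr 21, Apr 22, …, May 5, May 6, May 7, skipping weekends) brings us to Friday, May 7, 2027, which is the date termination becomes effective.

May 7, 2027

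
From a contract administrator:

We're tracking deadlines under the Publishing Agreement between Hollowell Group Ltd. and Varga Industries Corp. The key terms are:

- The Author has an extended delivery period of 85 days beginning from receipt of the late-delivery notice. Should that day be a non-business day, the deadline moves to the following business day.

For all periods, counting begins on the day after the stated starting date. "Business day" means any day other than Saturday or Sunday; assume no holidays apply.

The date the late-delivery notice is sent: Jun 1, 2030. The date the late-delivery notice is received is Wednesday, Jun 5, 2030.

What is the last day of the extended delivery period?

Aug 29, 2030

The last day of the extended delivery period: 85 calendar days after Jun 5, 2030 is Aug 29, 2030. Aug 29, 2030 is a Thursday, so no roll-forward applies.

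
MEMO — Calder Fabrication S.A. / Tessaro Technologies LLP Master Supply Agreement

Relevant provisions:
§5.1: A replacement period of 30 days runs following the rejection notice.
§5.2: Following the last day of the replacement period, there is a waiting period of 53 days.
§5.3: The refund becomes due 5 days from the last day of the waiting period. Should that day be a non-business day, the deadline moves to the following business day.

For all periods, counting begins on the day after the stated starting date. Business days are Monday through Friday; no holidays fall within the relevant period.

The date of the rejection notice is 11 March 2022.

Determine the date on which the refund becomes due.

The last day of the replacement period: 11 March 2022 + 30 days = 10 April 2022.
The last day of the waiting period: 53 calendar days after 10 April 2022 is 2 June 2022.
The date on which the refund becomes due: 5 calendar days after 2 June 2022 is 7 June 2022. 7 June 2022 is a Tuesday, so no roll-forward applies.

7 June 2022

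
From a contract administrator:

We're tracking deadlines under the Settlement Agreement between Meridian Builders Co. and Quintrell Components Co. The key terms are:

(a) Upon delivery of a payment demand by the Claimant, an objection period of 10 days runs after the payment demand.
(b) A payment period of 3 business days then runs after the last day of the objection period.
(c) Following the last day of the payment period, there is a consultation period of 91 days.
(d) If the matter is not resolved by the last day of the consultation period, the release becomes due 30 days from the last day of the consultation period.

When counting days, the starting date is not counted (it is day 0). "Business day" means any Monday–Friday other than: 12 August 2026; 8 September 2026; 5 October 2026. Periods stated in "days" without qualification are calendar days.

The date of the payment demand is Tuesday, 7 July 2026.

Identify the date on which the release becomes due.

20 November 2026

The last day of the objection period: 7 July 2026 + 10 days = 17 July 2026.
From Friday, 17 July 2026, 3 business days (Jul 20, Jul 21, Jul 22, skipping weekends) brings us to Wednesday, 22 July 2026, which is the last day of the payment period.
The last day of the consultation period: 91 calendar days after 22 July 2026 is 21 October 2026.
Adding 30 calendar days to 21 October 2026 gives 20 November 2026, which is the date on which the release becomes due.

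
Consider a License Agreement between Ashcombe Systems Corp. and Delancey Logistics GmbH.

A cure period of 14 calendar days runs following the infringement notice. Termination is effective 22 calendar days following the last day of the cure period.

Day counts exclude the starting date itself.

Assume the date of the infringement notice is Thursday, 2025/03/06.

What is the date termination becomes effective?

Adding 14 calendar days to 2025/03/06 gives 2025/03/20, which is the last day of the cure period.
Adding 22 calendar days to 2025/03/20 gives 2025/04/11, which is the date termination becomes effective.

2025/04/11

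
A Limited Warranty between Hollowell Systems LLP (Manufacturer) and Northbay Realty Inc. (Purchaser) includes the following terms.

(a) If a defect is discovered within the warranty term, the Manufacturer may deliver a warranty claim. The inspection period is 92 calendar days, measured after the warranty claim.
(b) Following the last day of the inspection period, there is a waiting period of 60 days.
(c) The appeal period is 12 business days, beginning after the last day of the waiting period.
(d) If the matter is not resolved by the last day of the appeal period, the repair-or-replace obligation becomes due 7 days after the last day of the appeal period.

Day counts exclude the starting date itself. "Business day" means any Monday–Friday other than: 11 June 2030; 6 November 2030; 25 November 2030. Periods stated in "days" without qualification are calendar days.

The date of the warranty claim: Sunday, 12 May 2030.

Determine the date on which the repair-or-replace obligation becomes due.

5 November 2030

Adding 92 calendar days to 12 May 2030 gives 12 August 2030, which is the last day of the inspection period.
Adding 60 calendar days to 12 August 2030 gives 11 October 2030, which is the last day of the waiting period.
From Friday, 11 October 2030, 12 business days (Oct 14, Oct 15, Oct 16, Oct 17, …, Oct 25, Oct 28, Oct 29, skipping weekends) brings us to Tuesday, 29 October 2030, which is the last day of the appeal period.
The date on which the repair-or-replace obligation becomes due: 29 October 2030 + 7 days = 5 November 2030.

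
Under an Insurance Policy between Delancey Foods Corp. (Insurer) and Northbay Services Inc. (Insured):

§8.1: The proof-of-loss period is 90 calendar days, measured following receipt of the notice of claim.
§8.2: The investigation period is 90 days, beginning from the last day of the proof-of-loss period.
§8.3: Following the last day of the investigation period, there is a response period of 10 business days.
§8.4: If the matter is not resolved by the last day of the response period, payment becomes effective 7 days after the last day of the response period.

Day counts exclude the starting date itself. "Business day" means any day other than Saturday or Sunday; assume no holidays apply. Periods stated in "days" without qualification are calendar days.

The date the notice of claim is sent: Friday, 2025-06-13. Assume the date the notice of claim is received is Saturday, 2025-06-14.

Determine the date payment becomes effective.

2026-01-01

The last day of the proof-of-loss period: 2025-06-14 + 90 days = 2025-09-12.
Adding 90 calendar days to 2025-09-12 gives 2025-12-11, which is the last day of the investigation period.
The last day of the response period: counting 10 business days from Thursday, 2025-12-11 (Dec 12, Dec 15, Dec 16, Dec 17, Dec 18, Dec 19, Dec 22, Dec 23, Dec 24, Dec 25, skipping weekends) reaches Thursday, 2025-12-25.
Adding 7 calendar days to 2025-12-25 gives 2026-01-01, which is the date payment becomes effective.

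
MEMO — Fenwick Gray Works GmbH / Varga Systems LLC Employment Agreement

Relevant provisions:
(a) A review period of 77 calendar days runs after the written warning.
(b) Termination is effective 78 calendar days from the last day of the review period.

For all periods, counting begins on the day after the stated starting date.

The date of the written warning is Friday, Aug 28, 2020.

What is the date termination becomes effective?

Jan 30, 2021

Adding 77 calendar days to Aug 28, 2020 gives Nov 13, 2020, which is the last day of the review period.
The date termination becomes effective: 78 calendar days after Nov 13, 2020 is Jan 30, 2021.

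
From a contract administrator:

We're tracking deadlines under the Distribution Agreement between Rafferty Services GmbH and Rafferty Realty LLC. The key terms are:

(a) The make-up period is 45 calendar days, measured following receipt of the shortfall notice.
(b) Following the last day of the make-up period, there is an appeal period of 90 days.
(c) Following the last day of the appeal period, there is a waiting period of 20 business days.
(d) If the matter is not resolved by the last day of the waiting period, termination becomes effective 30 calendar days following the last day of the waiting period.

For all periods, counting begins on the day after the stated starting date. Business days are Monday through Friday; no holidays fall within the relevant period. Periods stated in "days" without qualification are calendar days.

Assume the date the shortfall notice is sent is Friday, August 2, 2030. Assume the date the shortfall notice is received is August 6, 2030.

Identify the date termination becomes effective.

The last day of the make-up period: 45 calendar days after August 6, 2030 is September 20, 2030.
Adding 90 calendar days to September 20, 2030 gives December 19, 2030, which is the last day of the appeal period.
The last day of the waiting period: 20 business days after Thursday, December 19, 2030, skipping weekends — Dec 20, Dec 23, Dec 24, Dec 25, …, Jan 14, Jan 15, Jan 16 — lands on Thursday, January 16, 2031.
The date termination becomes effective: 30 calendar days after January 16, 2031 is February 15, 2031.

February 15, 2031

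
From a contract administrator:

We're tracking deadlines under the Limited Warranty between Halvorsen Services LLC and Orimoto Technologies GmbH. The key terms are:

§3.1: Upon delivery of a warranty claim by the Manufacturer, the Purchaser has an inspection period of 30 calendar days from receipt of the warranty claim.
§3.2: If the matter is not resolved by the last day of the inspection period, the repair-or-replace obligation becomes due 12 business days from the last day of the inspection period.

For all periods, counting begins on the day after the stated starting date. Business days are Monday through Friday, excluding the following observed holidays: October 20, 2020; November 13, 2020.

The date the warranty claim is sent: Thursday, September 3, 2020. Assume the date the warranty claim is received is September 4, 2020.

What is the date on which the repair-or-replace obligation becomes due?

October 21, 2020

The last day of the inspection period: 30 calendar days after September 4, 2020 is October 4, 2020.
The date on which the repair-or-replace obligation becomes due: 12 business days after Sunday, October 4, 2020, skipping weekends and the listed holiday on Oct 20 — Oct 5, Oct 6, Oct 7, Oct 8, …, Oct 16, Oct 19, Oct 21 — lands on Wednesday, October 21, 2020.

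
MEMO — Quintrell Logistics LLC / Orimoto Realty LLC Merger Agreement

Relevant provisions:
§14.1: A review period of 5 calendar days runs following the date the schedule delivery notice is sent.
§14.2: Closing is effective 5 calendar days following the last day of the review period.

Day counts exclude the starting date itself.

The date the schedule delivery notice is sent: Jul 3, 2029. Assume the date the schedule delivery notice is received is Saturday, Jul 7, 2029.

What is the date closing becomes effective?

Jul 13, 2029

The last day of the review period: Jul 3, 2029 + 5 days = Jul 8, 2029.
The date closing becomes effective: 5 calendar days after Jul 8, 2029 is Jul 13, 2029.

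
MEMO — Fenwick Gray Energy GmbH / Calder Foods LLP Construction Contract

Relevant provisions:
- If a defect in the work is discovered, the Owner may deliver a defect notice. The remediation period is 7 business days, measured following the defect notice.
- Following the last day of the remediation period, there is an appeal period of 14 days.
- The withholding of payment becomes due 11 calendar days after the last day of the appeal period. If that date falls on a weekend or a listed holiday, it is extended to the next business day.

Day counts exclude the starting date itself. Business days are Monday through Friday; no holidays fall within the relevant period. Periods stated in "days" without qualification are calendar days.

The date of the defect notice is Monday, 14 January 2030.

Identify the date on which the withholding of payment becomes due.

18 February 2030

The last day of the remediation period: 7 business days after Monday, 14 January 2030, skipping weekends — Jan 15, Jan 16, Jan 17, Jan 18, Jan 21, Jan 22, Jan 23 — lands on Wednesday, 23 January 2030.
Adding 14 calendar days to 23 January 2030 gives 6 February 2030, which is the last day of the appeal period.
The date on which the withholding of payment becomes due: 6 February 2030 + 11 days = 17 February 2030. That falls on a Sunday, so it rolls to the next business day, Monday, 18 February 2030.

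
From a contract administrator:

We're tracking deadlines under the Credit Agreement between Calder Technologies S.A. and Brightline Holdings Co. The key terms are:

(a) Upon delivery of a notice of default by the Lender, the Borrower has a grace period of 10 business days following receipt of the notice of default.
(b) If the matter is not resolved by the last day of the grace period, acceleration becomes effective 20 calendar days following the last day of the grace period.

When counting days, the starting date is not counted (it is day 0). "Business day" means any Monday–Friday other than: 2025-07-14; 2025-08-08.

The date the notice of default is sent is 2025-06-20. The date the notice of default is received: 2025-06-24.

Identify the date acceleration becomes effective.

From Tuesday, 2025-06-24, 10 business days (Jun 25, Jun 26, Jun 27, Jun 30, Jul 1, Jul 2, Jul 3, Jul 4, Jul 7, Jul 8, skipping weekends) brings us to Tuesday, 2025-07-08, which is the last day of the grace period.
The date acceleration becomes effective: 20 calendar days after 2025-07-08 is 2025-07-28.

2025-07-28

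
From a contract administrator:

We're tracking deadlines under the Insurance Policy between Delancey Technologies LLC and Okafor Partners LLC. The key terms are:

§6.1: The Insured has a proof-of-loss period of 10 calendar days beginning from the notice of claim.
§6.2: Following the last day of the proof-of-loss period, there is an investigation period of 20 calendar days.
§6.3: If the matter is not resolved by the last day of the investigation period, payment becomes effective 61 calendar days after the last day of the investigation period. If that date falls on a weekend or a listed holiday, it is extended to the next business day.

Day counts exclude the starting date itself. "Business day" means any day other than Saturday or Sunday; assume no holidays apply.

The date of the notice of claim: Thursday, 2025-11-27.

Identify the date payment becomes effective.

2026-02-26

The last day of the proof-of-loss period: 2025-11-27 + 10 days = 2025-12-07.
The last day of the investigation period: 20 calendar days after 2025-12-07 is 2025-12-27.
Adding 61 calendar days to 2025-12-27 gives 2026-02-26, which is the date payment becomes effective. 2026-02-26 is a Thursday, so no roll-forward applies.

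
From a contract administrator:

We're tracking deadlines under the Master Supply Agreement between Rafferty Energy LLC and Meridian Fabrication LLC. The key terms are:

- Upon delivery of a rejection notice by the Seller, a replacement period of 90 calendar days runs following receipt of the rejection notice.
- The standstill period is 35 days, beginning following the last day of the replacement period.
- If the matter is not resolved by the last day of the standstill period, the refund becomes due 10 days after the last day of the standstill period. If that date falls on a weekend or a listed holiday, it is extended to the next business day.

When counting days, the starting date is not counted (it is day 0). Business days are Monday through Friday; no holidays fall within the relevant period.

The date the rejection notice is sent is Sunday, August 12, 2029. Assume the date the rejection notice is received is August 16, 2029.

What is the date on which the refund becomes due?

The last day of the replacement period: August 16, 2029 + 90 days = November 14, 2029.
The last day of the standstill period: 35 calendar days after November 14, 2029 is December 19, 2029.
Adding 10 calendar days to December 19, 2029 gives December 29, 2029, which is the date on which the refund becomes due. That falls on a Saturday, so it rolls to the next business day, Monday, December 31, 2029.

December 31, 2029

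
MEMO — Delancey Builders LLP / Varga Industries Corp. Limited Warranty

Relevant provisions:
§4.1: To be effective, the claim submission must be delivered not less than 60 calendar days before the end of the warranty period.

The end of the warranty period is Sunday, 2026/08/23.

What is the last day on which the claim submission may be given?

Counting back 60 calendar days from 2026/08/23 gives 2026/06/24.

2026/06/24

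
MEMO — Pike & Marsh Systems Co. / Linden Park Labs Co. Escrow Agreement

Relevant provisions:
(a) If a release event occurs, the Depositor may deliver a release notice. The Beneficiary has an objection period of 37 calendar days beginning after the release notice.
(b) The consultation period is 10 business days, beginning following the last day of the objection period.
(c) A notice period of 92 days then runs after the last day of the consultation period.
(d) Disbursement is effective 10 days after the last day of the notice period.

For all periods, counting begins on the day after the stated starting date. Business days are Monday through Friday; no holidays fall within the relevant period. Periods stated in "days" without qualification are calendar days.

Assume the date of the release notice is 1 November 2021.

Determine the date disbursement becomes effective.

The last day of the objection period: 1 November 2021 + 37 days = 8 December 2021.
The last day of the consultation period: 10 business days after Wednesday, 8 December 2021, skipping weekends — Dec 9, Dec 10, Dec 13, Dec 14, Dec 15, Dec 16, Dec 17, Dec 20, Dec 21, Dec 22 — lands on Wednesday, 22 December 2021.
The last day of the notice period: 92 calendar days after 22 December 2021 is 24 March 2022.
Adding 10 calendar days to 24 March 2022 gives 3 April 2022, which is the date disbursement becomes effective.

3 April 2022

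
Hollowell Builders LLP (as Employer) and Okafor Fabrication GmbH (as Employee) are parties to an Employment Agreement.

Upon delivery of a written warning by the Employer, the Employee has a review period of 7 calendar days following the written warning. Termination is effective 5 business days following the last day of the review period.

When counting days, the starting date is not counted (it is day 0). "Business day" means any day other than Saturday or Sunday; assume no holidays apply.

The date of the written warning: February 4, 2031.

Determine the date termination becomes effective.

The last day of the review period: February 4, 2031 + 7 days = February 11, 2031.
The date termination becomes effective: counting 5 business days from Tuesday, February 11, 2031 (Feb 12, Feb 13, Feb 14, Feb 17, Feb 18, skipping weekends) reaches Tuesday, February 18, 2031.

February 18, 2031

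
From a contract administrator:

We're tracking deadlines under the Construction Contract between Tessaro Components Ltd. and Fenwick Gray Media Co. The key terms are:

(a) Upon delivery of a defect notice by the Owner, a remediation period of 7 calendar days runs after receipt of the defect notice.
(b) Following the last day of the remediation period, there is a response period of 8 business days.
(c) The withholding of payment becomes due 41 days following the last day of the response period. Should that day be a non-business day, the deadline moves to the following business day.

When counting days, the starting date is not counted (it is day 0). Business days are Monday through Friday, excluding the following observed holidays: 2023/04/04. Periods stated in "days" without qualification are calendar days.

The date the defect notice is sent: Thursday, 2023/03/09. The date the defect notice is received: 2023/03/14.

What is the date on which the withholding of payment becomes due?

2023/05/11

Adding 7 calendar days to 2023/03/14 gives 2023/03/21, which is the last day of the remediation period.
The last day of the response period: 8 business days after Tuesday, 2023/03/21, skipping weekends — Mar 22, Mar 23, Mar 24, Mar 27, Mar 28, Mar 29, Mar 30, Mar 31 — lands on Friday, 2023/03/31.
The date on which the withholding of payment becomes due: 2023/03/31 + 41 days = 2023/05/11. 2023/05/11 is a Thursday and is not a listed holiday, so no roll-forward applies.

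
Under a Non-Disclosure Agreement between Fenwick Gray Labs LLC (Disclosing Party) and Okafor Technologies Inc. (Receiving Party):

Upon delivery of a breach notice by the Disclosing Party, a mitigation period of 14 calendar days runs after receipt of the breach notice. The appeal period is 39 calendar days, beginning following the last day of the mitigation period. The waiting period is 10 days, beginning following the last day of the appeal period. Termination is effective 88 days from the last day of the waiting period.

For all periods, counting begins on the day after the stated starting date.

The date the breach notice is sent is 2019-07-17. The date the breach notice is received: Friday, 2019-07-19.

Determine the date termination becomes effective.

Adding 14 calendar days to 2019-07-19 gives 2019-08-02, which is the last day of the mitigation period.
Adding 39 calendar days to 2019-08-02 gives 2019-09-10, which is the last day of the appeal period.
The last day of the waiting period: 2019-09-10 + 10 days = 2019-09-20.
The date termination becomes effective: 2019-09-20 + 88 days = 2019-12-17.

2019-12-17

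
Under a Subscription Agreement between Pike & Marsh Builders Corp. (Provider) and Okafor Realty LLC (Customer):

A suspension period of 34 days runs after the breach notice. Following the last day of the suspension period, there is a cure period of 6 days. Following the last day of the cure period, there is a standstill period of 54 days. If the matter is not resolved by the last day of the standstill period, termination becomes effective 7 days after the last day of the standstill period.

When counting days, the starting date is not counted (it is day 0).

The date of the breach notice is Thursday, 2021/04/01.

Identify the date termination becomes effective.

The last day of the suspension period: 34 calendar days after 2021/04/01 is 2021/05/05.
The last day of the cure period: 6 calendar days after 2021/05/05 is 2021/05/11.
The last day of the standstill period: 2021/05/11 + 54 days = 2021/07/04.
The date termination becomes effective: 2021/07/04 + 7 days = 2021/07/11.

2021/07/11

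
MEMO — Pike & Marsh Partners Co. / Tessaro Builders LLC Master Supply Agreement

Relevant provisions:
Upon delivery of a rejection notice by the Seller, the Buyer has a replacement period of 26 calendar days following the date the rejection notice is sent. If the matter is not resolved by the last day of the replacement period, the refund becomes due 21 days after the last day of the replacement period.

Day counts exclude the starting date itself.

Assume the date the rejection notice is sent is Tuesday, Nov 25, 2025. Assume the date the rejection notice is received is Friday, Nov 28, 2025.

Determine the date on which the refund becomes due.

The last day of the replacement period: Nov 25, 2025 + 26 days = Dec 21, 2025.
The date on which the refund becomes due: 21 calendar days after Dec 21, 2025 is Jan 11, 2026.

Jan 11, 2026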